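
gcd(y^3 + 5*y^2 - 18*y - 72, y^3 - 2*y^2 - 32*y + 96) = y^2 + 2*y - 24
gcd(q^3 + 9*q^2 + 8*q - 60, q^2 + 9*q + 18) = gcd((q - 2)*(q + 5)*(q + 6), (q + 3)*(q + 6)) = q + 6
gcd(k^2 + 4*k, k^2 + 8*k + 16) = k + 4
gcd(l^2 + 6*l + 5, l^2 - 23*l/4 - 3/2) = 1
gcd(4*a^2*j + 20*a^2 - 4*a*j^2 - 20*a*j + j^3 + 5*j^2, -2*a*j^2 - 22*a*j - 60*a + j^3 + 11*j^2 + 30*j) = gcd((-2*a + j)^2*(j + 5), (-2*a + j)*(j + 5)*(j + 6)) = 2*a*j + 10*a - j^2 - 5*j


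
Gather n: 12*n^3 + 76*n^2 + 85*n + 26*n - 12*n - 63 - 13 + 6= 12*n^3 + 76*n^2 + 99*n - 70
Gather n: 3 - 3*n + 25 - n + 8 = 36 - 4*n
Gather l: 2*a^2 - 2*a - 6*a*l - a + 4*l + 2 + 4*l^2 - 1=2*a^2 - 3*a + 4*l^2 + l*(4 - 6*a) + 1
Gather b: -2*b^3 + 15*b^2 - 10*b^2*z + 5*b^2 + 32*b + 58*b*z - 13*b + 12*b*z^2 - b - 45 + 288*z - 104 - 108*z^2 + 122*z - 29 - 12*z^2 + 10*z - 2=-2*b^3 + b^2*(20 - 10*z) + b*(12*z^2 + 58*z + 18) - 120*z^2 + 420*z - 180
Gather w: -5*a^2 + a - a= -5*a^2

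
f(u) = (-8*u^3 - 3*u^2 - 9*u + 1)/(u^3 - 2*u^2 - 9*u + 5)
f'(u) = (-24*u^2 - 6*u - 9)/(u^3 - 2*u^2 - 9*u + 5) + (-3*u^2 + 4*u + 9)*(-8*u^3 - 3*u^2 - 9*u + 1)/(u^3 - 2*u^2 - 9*u + 5)^2 = (19*u^4 + 162*u^3 - 114*u^2 - 26*u - 36)/(u^6 - 4*u^5 - 14*u^4 + 46*u^3 + 61*u^2 - 90*u + 25)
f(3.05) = 22.18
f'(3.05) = 31.49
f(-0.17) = 0.38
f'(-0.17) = -0.85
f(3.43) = 42.89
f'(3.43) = 94.10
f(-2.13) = 15.44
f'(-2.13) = -56.66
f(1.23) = 4.08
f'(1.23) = 2.00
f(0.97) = 3.80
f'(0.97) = -0.17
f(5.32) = -26.16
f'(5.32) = 13.88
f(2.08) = 7.68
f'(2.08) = 6.88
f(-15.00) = -7.18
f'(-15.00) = 0.03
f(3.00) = 20.69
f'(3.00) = 28.24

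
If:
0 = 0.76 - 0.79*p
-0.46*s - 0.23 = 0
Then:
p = 0.96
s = -0.50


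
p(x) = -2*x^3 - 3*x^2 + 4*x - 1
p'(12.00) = -932.00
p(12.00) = -3841.00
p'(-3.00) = -32.00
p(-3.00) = 14.00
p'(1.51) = -18.74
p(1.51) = -8.69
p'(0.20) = 2.56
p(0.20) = -0.34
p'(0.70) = -3.14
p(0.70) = -0.36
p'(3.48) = -89.54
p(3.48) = -107.70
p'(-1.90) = -6.26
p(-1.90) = -5.71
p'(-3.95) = -65.92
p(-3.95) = 59.65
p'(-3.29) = -41.20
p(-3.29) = 24.59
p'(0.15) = 2.96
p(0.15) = -0.47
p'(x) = -6*x^2 - 6*x + 4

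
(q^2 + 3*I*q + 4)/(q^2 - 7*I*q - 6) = (q + 4*I)/(q - 6*I)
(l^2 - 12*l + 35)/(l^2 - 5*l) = (l - 7)/l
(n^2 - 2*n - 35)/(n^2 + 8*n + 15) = (n - 7)/(n + 3)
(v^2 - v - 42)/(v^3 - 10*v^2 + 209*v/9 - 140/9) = 9*(v + 6)/(9*v^2 - 27*v + 20)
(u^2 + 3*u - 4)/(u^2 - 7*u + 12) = (u^2 + 3*u - 4)/(u^2 - 7*u + 12)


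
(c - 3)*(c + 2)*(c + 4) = c^3 + 3*c^2 - 10*c - 24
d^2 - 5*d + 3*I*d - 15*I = (d - 5)*(d + 3*I)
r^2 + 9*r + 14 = (r + 2)*(r + 7)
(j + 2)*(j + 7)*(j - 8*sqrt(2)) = j^3 - 8*sqrt(2)*j^2 + 9*j^2 - 72*sqrt(2)*j + 14*j - 112*sqrt(2)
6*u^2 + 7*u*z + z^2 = (u + z)*(6*u + z)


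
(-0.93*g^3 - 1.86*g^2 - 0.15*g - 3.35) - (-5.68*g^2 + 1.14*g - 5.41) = -0.93*g^3 + 3.82*g^2 - 1.29*g + 2.06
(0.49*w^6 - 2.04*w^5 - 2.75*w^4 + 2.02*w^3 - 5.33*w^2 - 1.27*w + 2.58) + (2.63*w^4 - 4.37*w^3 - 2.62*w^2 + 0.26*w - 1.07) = 0.49*w^6 - 2.04*w^5 - 0.12*w^4 - 2.35*w^3 - 7.95*w^2 - 1.01*w + 1.51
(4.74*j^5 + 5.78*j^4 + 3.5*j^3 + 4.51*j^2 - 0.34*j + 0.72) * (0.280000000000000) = 1.3272*j^5 + 1.6184*j^4 + 0.98*j^3 + 1.2628*j^2 - 0.0952*j + 0.2016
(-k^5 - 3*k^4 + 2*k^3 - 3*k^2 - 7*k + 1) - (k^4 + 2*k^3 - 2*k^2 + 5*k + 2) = -k^5 - 4*k^4 - k^2 - 12*k - 1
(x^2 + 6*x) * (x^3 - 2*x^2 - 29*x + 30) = x^5 + 4*x^4 - 41*x^3 - 144*x^2 + 180*x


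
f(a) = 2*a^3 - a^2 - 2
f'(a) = 6*a^2 - 2*a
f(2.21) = 14.70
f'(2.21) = 24.88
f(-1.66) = -13.90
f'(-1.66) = 19.85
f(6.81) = 583.27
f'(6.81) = 264.64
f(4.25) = 133.47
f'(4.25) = 99.88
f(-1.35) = -8.74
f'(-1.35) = 13.64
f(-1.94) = -20.37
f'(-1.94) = 26.46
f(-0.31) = -2.16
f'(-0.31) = 1.20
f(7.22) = 698.61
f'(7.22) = 298.33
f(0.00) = -2.00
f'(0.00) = 0.00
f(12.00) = 3310.00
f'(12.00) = 840.00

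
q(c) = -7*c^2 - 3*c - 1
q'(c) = -14*c - 3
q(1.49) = -21.01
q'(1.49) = -23.86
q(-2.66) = -42.55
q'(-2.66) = 34.24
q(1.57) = -22.96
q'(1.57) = -24.98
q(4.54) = -158.90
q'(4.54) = -66.56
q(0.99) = -10.83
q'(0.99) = -16.86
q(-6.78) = -302.44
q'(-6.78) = 91.92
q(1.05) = -11.87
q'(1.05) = -17.70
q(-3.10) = -58.97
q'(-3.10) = 40.40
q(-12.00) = -973.00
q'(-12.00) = 165.00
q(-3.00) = -55.00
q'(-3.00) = 39.00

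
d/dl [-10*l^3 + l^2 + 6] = 2*l*(1 - 15*l)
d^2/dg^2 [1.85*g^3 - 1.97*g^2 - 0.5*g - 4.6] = 11.1*g - 3.94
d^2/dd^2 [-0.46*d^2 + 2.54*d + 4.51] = -0.920000000000000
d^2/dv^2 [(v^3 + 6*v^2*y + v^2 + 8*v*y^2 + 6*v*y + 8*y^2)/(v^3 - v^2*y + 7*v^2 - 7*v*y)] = 2*(v^2*(3*v + 6*y + 1)*(v^2 - v*y + 7*v - 7*y)^2 - v*((3*v - y + 7)*(v^3 + 6*v^2*y + v^2 + 8*v*y^2 + 6*v*y + 8*y^2) + (3*v^2 - 2*v*y + 14*v - 7*y)*(3*v^2 + 12*v*y + 2*v + 8*y^2 + 6*y))*(v^2 - v*y + 7*v - 7*y) + (3*v^2 - 2*v*y + 14*v - 7*y)^2*(v^3 + 6*v^2*y + v^2 + 8*v*y^2 + 6*v*y + 8*y^2))/(v^3*(v^2 - v*y + 7*v - 7*y)^3)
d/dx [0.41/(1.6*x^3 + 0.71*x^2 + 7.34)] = x*(-1.968*x - 0.5822)/(1.6*x^3 + 0.71*x^2 + 7.34)^2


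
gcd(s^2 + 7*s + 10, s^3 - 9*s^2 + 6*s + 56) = s + 2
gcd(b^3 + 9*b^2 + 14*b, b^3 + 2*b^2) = b^2 + 2*b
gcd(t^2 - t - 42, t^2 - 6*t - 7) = t - 7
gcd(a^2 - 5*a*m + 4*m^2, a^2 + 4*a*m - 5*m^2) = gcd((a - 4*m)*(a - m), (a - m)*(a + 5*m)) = a - m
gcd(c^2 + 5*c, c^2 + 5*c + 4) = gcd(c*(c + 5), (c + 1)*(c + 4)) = 1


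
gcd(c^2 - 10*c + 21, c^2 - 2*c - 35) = c - 7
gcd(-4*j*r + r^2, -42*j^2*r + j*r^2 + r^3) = r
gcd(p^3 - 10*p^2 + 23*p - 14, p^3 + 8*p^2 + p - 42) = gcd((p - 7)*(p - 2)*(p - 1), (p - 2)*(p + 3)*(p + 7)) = p - 2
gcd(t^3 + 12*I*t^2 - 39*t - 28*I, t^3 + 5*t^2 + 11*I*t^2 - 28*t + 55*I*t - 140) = t^2 + 11*I*t - 28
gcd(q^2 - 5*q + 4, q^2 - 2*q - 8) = q - 4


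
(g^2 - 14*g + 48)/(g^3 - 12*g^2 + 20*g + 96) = 1/(g + 2)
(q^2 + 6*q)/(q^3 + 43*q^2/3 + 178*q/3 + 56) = 3*q/(3*q^2 + 25*q + 28)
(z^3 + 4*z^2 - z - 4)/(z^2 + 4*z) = z - 1/z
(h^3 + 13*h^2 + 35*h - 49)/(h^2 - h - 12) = (-h^3 - 13*h^2 - 35*h + 49)/(-h^2 + h + 12)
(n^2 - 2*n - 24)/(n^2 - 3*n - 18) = (n + 4)/(n + 3)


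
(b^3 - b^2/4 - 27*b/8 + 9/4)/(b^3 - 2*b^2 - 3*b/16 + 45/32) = 4*(4*b^2 + 5*b - 6)/(16*b^2 - 8*b - 15)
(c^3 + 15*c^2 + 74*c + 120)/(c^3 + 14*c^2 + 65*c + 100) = (c + 6)/(c + 5)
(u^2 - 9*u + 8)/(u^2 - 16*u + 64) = (u - 1)/(u - 8)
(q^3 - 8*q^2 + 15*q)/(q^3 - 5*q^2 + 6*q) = (q - 5)/(q - 2)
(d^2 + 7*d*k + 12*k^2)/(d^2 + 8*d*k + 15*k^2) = (d + 4*k)/(d + 5*k)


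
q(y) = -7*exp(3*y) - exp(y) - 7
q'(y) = -21*exp(3*y) - exp(y)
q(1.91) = -2169.54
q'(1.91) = -6474.11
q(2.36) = -8333.37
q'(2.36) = -24957.93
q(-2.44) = -7.09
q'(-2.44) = -0.10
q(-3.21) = -7.04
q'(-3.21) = -0.04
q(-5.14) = -7.01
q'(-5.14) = -0.01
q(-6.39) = -7.00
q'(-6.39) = -0.00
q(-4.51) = -7.01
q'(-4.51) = -0.01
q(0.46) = -36.41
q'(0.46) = -85.06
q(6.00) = -459620194.39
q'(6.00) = -1378859755.31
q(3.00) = -56748.67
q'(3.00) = -170184.85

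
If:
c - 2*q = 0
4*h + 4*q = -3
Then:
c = 2*q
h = -q - 3/4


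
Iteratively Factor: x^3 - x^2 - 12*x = (x - 4)*(x^2 + 3*x) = (x - 4)*(x + 3)*(x)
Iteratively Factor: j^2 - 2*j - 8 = (j - 4)*(j + 2)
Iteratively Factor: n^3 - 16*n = (n - 4)*(n^2 + 4*n) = n*(n - 4)*(n + 4)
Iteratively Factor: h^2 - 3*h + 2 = (h - 2)*(h - 1)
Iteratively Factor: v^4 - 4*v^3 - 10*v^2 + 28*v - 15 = (v + 3)*(v^3 - 7*v^2 + 11*v - 5) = (v - 1)*(v + 3)*(v^2 - 6*v + 5) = (v - 1)^2*(v + 3)*(v - 5)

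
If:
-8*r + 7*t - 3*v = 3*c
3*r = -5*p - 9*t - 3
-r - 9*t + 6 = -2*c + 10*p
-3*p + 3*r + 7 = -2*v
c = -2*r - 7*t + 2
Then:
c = 8194/621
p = 647/207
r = -6136/621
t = 760/621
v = 3314/207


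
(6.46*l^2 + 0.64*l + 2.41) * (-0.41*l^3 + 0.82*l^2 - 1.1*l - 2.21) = -2.6486*l^5 + 5.0348*l^4 - 7.5693*l^3 - 13.0044*l^2 - 4.0654*l - 5.3261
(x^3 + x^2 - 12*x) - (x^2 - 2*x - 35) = x^3 - 10*x + 35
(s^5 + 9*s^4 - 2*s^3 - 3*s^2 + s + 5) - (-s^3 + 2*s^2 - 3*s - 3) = s^5 + 9*s^4 - s^3 - 5*s^2 + 4*s + 8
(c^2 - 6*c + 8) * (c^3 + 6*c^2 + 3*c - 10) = c^5 - 25*c^3 + 20*c^2 + 84*c - 80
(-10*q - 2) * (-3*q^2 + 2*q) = 30*q^3 - 14*q^2 - 4*q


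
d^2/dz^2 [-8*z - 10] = 0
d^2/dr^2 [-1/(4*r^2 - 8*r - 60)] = (-r^2 + 2*r + 4*(r - 1)^2 + 15)/(2*(-r^2 + 2*r + 15)^3)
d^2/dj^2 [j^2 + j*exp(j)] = j*exp(j) + 2*exp(j) + 2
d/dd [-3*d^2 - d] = -6*d - 1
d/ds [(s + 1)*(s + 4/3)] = 2*s + 7/3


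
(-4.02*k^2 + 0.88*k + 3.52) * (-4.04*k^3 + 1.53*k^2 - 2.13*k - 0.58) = 16.2408*k^5 - 9.7058*k^4 - 4.3118*k^3 + 5.8428*k^2 - 8.008*k - 2.0416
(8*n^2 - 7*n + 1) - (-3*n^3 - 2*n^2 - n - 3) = 3*n^3 + 10*n^2 - 6*n + 4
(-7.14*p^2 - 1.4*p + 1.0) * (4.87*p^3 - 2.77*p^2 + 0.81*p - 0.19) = -34.7718*p^5 + 12.9598*p^4 + 2.9646*p^3 - 2.5474*p^2 + 1.076*p - 0.19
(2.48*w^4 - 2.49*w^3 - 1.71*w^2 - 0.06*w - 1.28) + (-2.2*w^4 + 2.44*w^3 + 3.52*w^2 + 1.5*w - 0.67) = 0.28*w^4 - 0.0500000000000003*w^3 + 1.81*w^2 + 1.44*w - 1.95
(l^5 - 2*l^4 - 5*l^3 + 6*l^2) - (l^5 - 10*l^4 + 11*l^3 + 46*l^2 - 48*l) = 8*l^4 - 16*l^3 - 40*l^2 + 48*l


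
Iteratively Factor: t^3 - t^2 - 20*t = (t + 4)*(t^2 - 5*t) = t*(t + 4)*(t - 5)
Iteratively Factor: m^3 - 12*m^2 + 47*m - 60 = (m - 5)*(m^2 - 7*m + 12) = (m - 5)*(m - 3)*(m - 4)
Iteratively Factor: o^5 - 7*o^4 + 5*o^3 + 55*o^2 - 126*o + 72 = (o - 2)*(o^4 - 5*o^3 - 5*o^2 + 45*o - 36) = (o - 3)*(o - 2)*(o^3 - 2*o^2 - 11*o + 12) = (o - 3)*(o - 2)*(o + 3)*(o^2 - 5*o + 4) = (o - 3)*(o - 2)*(o - 1)*(o + 3)*(o - 4)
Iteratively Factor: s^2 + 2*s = (s)*(s + 2)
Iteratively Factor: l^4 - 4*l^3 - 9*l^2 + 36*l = (l + 3)*(l^3 - 7*l^2 + 12*l) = (l - 3)*(l + 3)*(l^2 - 4*l) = (l - 4)*(l - 3)*(l + 3)*(l)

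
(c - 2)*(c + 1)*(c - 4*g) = c^3 - 4*c^2*g - c^2 + 4*c*g - 2*c + 8*g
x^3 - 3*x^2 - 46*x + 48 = (x - 8)*(x - 1)*(x + 6)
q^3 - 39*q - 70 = (q - 7)*(q + 2)*(q + 5)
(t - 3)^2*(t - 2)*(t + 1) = t^4 - 7*t^3 + 13*t^2 + 3*t - 18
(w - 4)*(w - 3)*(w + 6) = w^3 - w^2 - 30*w + 72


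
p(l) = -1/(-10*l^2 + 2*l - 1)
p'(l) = -(20*l - 2)/(-10*l^2 + 2*l - 1)^2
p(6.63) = 0.00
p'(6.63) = -0.00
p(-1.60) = 0.03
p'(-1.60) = 0.04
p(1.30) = 0.07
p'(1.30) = -0.10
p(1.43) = 0.05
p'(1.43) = -0.08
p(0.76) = 0.19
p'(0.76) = -0.48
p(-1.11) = 0.06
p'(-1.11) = 0.10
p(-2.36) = 0.02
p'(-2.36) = 0.01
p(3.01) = 0.01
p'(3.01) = -0.01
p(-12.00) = 0.00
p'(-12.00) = 0.00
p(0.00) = 1.00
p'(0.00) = 2.00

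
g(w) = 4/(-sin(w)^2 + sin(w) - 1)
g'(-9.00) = 2.66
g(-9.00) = -2.53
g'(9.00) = 1.12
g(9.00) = -5.28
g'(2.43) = -1.55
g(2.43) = -5.17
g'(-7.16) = -1.17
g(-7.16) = -1.70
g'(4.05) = 1.09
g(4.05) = -1.66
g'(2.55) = -0.67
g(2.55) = -5.31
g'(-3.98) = -1.99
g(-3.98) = -4.94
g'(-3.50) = 1.87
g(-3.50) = -5.18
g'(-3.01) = 3.80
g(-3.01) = -3.48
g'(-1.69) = 0.16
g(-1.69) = -1.34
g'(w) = 4*(2*sin(w)*cos(w) - cos(w))/(-sin(w)^2 + sin(w) - 1)^2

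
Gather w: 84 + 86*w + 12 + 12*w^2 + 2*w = 12*w^2 + 88*w + 96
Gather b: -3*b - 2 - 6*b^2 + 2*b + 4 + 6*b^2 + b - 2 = 0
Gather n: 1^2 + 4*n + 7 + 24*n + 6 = 28*n + 14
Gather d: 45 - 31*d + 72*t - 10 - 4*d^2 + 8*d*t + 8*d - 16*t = -4*d^2 + d*(8*t - 23) + 56*t + 35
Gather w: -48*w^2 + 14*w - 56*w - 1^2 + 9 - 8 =-48*w^2 - 42*w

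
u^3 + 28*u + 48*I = (u - 6*I)*(u + 2*I)*(u + 4*I)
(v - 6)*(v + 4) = v^2 - 2*v - 24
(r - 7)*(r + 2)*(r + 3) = r^3 - 2*r^2 - 29*r - 42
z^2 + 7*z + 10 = (z + 2)*(z + 5)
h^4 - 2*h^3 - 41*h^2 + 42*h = h*(h - 7)*(h - 1)*(h + 6)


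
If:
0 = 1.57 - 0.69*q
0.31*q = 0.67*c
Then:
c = 1.05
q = 2.28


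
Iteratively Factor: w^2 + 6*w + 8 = (w + 2)*(w + 4)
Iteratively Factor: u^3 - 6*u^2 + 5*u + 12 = (u - 4)*(u^2 - 2*u - 3) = (u - 4)*(u - 3)*(u + 1)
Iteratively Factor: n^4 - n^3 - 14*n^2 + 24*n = (n + 4)*(n^3 - 5*n^2 + 6*n) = (n - 3)*(n + 4)*(n^2 - 2*n) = (n - 3)*(n - 2)*(n + 4)*(n)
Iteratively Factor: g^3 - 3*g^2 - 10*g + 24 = (g - 2)*(g^2 - g - 12) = (g - 2)*(g + 3)*(g - 4)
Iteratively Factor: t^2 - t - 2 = (t - 2)*(t + 1)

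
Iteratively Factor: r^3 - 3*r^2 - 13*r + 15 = (r - 1)*(r^2 - 2*r - 15) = (r - 5)*(r - 1)*(r + 3)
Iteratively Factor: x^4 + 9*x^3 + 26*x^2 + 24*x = (x + 4)*(x^3 + 5*x^2 + 6*x) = (x + 2)*(x + 4)*(x^2 + 3*x) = (x + 2)*(x + 3)*(x + 4)*(x)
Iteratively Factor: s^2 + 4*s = (s)*(s + 4)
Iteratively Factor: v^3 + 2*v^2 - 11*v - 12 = (v + 4)*(v^2 - 2*v - 3) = (v - 3)*(v + 4)*(v + 1)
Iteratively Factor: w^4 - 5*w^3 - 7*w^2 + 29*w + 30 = (w + 1)*(w^3 - 6*w^2 - w + 30) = (w + 1)*(w + 2)*(w^2 - 8*w + 15) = (w - 3)*(w + 1)*(w + 2)*(w - 5)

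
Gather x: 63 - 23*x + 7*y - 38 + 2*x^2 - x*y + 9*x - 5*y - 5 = 2*x^2 + x*(-y - 14) + 2*y + 20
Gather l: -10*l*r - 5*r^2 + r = -10*l*r - 5*r^2 + r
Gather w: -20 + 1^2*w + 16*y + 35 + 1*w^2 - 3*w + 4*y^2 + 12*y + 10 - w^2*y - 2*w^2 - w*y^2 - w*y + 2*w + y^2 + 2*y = w^2*(-y - 1) + w*(-y^2 - y) + 5*y^2 + 30*y + 25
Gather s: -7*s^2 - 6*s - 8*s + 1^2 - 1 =-7*s^2 - 14*s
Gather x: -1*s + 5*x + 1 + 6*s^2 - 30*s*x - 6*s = 6*s^2 - 7*s + x*(5 - 30*s) + 1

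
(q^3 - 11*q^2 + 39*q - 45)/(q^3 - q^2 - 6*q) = (q^2 - 8*q + 15)/(q*(q + 2))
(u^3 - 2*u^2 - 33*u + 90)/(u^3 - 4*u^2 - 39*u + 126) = (u - 5)/(u - 7)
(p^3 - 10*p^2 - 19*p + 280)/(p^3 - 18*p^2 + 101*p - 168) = (p + 5)/(p - 3)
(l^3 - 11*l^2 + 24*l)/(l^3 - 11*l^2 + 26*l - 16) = l*(l - 3)/(l^2 - 3*l + 2)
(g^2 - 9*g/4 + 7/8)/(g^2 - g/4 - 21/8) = (2*g - 1)/(2*g + 3)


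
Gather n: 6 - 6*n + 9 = 15 - 6*n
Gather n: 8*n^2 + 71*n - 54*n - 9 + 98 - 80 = 8*n^2 + 17*n + 9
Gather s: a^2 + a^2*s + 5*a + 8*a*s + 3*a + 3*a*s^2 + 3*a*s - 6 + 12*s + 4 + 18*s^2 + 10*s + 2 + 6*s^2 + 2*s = a^2 + 8*a + s^2*(3*a + 24) + s*(a^2 + 11*a + 24)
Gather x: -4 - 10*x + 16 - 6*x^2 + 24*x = -6*x^2 + 14*x + 12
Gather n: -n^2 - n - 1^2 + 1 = -n^2 - n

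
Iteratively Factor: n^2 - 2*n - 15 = (n - 5)*(n + 3)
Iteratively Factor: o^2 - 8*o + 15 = (o - 3)*(o - 5)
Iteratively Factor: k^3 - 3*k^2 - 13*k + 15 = (k - 5)*(k^2 + 2*k - 3) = (k - 5)*(k - 1)*(k + 3)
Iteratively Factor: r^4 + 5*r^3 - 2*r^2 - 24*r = (r - 2)*(r^3 + 7*r^2 + 12*r) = (r - 2)*(r + 3)*(r^2 + 4*r) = (r - 2)*(r + 3)*(r + 4)*(r)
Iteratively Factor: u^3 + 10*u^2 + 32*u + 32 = (u + 2)*(u^2 + 8*u + 16) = (u + 2)*(u + 4)*(u + 4)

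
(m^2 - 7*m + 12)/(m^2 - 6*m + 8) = (m - 3)/(m - 2)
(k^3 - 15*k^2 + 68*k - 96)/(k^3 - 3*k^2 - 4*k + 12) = (k^2 - 12*k + 32)/(k^2 - 4)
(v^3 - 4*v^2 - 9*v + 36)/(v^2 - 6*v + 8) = (v^2 - 9)/(v - 2)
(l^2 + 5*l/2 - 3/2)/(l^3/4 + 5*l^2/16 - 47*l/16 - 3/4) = 8*(2*l^2 + 5*l - 3)/(4*l^3 + 5*l^2 - 47*l - 12)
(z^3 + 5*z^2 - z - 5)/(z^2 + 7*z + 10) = (z^2 - 1)/(z + 2)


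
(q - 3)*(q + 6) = q^2 + 3*q - 18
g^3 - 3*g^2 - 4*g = g*(g - 4)*(g + 1)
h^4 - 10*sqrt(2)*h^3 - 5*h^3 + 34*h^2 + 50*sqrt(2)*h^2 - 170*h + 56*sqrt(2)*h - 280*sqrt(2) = (h - 5)*(h - 7*sqrt(2))*(h - 4*sqrt(2))*(h + sqrt(2))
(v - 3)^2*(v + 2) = v^3 - 4*v^2 - 3*v + 18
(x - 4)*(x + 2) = x^2 - 2*x - 8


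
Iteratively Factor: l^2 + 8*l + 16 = (l + 4)*(l + 4)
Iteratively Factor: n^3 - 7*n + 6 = (n - 2)*(n^2 + 2*n - 3) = (n - 2)*(n - 1)*(n + 3)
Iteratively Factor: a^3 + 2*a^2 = (a)*(a^2 + 2*a) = a*(a + 2)*(a)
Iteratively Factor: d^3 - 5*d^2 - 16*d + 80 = (d - 5)*(d^2 - 16) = (d - 5)*(d + 4)*(d - 4)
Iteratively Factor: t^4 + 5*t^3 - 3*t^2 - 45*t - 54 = (t + 3)*(t^3 + 2*t^2 - 9*t - 18) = (t + 3)^2*(t^2 - t - 6) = (t + 2)*(t + 3)^2*(t - 3)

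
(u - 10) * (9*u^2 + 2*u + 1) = 9*u^3 - 88*u^2 - 19*u - 10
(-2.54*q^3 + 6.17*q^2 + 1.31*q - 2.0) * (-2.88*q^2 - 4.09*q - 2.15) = 7.3152*q^5 - 7.381*q^4 - 23.5471*q^3 - 12.8634*q^2 + 5.3635*q + 4.3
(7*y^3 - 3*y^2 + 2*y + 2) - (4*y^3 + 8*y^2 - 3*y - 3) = 3*y^3 - 11*y^2 + 5*y + 5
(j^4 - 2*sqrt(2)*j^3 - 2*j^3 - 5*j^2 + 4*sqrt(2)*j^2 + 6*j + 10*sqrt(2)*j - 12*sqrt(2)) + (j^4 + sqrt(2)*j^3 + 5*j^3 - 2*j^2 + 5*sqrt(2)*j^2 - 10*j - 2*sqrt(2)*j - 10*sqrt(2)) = 2*j^4 - sqrt(2)*j^3 + 3*j^3 - 7*j^2 + 9*sqrt(2)*j^2 - 4*j + 8*sqrt(2)*j - 22*sqrt(2)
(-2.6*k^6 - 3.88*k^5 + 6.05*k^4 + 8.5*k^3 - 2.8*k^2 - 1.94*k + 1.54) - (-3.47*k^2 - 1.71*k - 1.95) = -2.6*k^6 - 3.88*k^5 + 6.05*k^4 + 8.5*k^3 + 0.67*k^2 - 0.23*k + 3.49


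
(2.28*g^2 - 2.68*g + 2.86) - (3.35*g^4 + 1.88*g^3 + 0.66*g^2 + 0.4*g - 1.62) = -3.35*g^4 - 1.88*g^3 + 1.62*g^2 - 3.08*g + 4.48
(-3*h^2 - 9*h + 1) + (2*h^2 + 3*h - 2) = -h^2 - 6*h - 1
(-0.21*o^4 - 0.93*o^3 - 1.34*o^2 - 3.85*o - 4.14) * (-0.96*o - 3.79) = 0.2016*o^5 + 1.6887*o^4 + 4.8111*o^3 + 8.7746*o^2 + 18.5659*o + 15.6906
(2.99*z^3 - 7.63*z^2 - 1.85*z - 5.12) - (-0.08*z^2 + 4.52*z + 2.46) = 2.99*z^3 - 7.55*z^2 - 6.37*z - 7.58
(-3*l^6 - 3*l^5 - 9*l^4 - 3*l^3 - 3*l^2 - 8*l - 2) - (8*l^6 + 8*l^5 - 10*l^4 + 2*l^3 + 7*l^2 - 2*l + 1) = -11*l^6 - 11*l^5 + l^4 - 5*l^3 - 10*l^2 - 6*l - 3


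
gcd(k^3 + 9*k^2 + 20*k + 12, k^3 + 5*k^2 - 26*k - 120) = k + 6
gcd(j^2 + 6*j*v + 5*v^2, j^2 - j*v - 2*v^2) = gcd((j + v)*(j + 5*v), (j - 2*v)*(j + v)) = j + v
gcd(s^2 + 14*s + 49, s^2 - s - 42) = 1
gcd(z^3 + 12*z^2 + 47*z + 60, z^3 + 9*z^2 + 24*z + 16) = z + 4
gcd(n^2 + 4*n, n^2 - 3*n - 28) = n + 4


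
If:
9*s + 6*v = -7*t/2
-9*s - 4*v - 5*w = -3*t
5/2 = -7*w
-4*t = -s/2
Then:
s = 75/98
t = 75/784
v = -3775/3136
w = -5/14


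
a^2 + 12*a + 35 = (a + 5)*(a + 7)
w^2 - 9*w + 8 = (w - 8)*(w - 1)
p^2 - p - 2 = (p - 2)*(p + 1)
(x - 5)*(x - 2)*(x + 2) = x^3 - 5*x^2 - 4*x + 20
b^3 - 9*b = b*(b - 3)*(b + 3)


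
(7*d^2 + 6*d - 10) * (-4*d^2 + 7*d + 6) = -28*d^4 + 25*d^3 + 124*d^2 - 34*d - 60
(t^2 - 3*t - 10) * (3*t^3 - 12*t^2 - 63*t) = 3*t^5 - 21*t^4 - 57*t^3 + 309*t^2 + 630*t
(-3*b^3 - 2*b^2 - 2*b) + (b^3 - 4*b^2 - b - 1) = -2*b^3 - 6*b^2 - 3*b - 1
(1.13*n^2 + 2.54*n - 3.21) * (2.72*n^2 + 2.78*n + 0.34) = 3.0736*n^4 + 10.0502*n^3 - 1.2858*n^2 - 8.0602*n - 1.0914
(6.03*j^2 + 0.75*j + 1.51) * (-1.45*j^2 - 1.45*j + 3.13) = -8.7435*j^4 - 9.831*j^3 + 15.5969*j^2 + 0.158*j + 4.7263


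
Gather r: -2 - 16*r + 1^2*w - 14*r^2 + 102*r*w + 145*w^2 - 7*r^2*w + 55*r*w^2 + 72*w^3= r^2*(-7*w - 14) + r*(55*w^2 + 102*w - 16) + 72*w^3 + 145*w^2 + w - 2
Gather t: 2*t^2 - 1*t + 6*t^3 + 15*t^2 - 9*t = 6*t^3 + 17*t^2 - 10*t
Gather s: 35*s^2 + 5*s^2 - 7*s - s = 40*s^2 - 8*s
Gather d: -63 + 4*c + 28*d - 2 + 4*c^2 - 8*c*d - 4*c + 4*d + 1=4*c^2 + d*(32 - 8*c) - 64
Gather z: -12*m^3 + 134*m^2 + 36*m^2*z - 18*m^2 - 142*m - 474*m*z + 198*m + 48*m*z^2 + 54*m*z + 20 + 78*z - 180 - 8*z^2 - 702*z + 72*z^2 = -12*m^3 + 116*m^2 + 56*m + z^2*(48*m + 64) + z*(36*m^2 - 420*m - 624) - 160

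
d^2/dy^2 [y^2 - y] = 2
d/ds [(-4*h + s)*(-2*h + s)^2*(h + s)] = 4*h^3 + 24*h^2*s - 21*h*s^2 + 4*s^3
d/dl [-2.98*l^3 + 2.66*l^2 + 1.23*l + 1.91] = -8.94*l^2 + 5.32*l + 1.23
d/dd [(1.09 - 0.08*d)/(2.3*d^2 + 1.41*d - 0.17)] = (0.184*d^2 - 5.014*d - 1.5233)/(5.29*d^4 + 6.486*d^3 + 1.2061*d^2 - 0.4794*d + 0.0289)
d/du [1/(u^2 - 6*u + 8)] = 2*(3 - u)/(u^2 - 6*u + 8)^2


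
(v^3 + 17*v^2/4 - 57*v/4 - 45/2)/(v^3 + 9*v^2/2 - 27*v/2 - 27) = (4*v + 5)/(2*(2*v + 3))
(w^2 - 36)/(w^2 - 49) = (w^2 - 36)/(w^2 - 49)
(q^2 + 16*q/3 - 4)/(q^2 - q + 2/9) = 3*(q + 6)/(3*q - 1)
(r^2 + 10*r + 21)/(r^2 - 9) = (r + 7)/(r - 3)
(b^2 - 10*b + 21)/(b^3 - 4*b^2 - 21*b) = (b - 3)/(b*(b + 3))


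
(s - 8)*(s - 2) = s^2 - 10*s + 16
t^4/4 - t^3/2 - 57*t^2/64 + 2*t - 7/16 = (t/4 + 1/2)*(t - 2)*(t - 7/4)*(t - 1/4)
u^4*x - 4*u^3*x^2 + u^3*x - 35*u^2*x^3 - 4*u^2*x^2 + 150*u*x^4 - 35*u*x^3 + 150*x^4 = (u - 5*x)^2*(u + 6*x)*(u*x + x)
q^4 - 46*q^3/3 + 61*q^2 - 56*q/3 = q*(q - 8)*(q - 7)*(q - 1/3)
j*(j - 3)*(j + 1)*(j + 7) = j^4 + 5*j^3 - 17*j^2 - 21*j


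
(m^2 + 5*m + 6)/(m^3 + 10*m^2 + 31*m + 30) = 1/(m + 5)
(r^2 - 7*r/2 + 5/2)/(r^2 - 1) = (r - 5/2)/(r + 1)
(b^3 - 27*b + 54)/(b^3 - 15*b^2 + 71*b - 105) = (b^2 + 3*b - 18)/(b^2 - 12*b + 35)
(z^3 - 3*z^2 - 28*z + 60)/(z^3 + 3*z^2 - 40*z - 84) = (z^2 + 3*z - 10)/(z^2 + 9*z + 14)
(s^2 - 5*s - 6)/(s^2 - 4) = (s^2 - 5*s - 6)/(s^2 - 4)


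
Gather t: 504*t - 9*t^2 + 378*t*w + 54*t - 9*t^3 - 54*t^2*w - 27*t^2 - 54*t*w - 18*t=-9*t^3 + t^2*(-54*w - 36) + t*(324*w + 540)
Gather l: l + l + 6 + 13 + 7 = 2*l + 26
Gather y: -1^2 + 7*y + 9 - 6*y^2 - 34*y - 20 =-6*y^2 - 27*y - 12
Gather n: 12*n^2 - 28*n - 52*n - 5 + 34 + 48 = 12*n^2 - 80*n + 77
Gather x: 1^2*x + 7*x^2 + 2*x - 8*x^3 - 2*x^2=-8*x^3 + 5*x^2 + 3*x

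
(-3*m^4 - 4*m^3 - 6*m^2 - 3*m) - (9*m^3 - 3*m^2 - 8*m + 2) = -3*m^4 - 13*m^3 - 3*m^2 + 5*m - 2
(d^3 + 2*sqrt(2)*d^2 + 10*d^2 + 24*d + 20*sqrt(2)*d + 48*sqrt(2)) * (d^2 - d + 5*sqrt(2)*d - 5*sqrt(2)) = d^5 + 9*d^4 + 7*sqrt(2)*d^4 + 34*d^3 + 63*sqrt(2)*d^3 + 98*sqrt(2)*d^2 + 156*d^2 - 168*sqrt(2)*d + 280*d - 480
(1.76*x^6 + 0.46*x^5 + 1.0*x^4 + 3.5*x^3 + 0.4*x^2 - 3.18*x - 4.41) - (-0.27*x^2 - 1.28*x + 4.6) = 1.76*x^6 + 0.46*x^5 + 1.0*x^4 + 3.5*x^3 + 0.67*x^2 - 1.9*x - 9.01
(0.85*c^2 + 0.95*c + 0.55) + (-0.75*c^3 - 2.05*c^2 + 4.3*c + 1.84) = -0.75*c^3 - 1.2*c^2 + 5.25*c + 2.39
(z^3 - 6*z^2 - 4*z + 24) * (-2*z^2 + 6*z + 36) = -2*z^5 + 18*z^4 + 8*z^3 - 288*z^2 + 864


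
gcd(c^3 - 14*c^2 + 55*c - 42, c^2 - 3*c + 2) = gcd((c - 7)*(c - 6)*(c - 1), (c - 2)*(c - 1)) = c - 1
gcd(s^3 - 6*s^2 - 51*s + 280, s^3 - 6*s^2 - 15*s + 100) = s - 5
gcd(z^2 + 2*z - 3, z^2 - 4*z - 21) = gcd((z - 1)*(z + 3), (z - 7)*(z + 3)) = z + 3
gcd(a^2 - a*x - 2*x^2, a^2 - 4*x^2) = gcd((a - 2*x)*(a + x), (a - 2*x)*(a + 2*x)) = -a + 2*x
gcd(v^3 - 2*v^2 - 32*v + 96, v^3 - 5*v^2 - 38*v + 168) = v^2 + 2*v - 24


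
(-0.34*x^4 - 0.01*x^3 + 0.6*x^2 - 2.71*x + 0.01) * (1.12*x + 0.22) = -0.3808*x^5 - 0.086*x^4 + 0.6698*x^3 - 2.9032*x^2 - 0.585*x + 0.0022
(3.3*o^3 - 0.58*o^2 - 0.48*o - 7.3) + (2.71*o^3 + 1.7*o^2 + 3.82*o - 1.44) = 6.01*o^3 + 1.12*o^2 + 3.34*o - 8.74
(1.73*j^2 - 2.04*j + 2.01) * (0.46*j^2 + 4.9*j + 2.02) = 0.7958*j^4 + 7.5386*j^3 - 5.5768*j^2 + 5.7282*j + 4.0602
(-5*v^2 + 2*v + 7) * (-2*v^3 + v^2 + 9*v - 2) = 10*v^5 - 9*v^4 - 57*v^3 + 35*v^2 + 59*v - 14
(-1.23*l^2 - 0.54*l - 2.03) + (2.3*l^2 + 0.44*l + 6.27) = 1.07*l^2 - 0.1*l + 4.24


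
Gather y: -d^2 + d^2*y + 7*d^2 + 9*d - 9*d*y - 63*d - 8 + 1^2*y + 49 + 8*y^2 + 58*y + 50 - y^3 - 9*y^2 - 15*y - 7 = 6*d^2 - 54*d - y^3 - y^2 + y*(d^2 - 9*d + 44) + 84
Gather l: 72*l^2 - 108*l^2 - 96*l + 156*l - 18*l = -36*l^2 + 42*l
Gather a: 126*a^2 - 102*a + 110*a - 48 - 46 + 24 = 126*a^2 + 8*a - 70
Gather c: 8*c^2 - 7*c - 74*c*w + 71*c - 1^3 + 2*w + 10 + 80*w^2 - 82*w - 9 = 8*c^2 + c*(64 - 74*w) + 80*w^2 - 80*w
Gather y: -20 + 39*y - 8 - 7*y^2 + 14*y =-7*y^2 + 53*y - 28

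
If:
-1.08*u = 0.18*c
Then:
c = -6.0*u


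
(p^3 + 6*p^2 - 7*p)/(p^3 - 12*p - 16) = p*(-p^2 - 6*p + 7)/(-p^3 + 12*p + 16)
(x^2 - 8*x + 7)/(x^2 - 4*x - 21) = (x - 1)/(x + 3)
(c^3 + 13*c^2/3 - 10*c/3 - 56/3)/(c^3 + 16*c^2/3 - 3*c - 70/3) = (c + 4)/(c + 5)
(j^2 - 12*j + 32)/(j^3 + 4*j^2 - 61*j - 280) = (j - 4)/(j^2 + 12*j + 35)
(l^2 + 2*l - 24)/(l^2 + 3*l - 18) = (l - 4)/(l - 3)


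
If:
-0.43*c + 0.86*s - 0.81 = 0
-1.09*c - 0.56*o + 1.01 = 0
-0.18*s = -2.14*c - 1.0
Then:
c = -0.41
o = 2.59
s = 0.74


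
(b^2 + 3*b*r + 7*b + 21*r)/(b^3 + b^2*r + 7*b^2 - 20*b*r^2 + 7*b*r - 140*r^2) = (-b - 3*r)/(-b^2 - b*r + 20*r^2)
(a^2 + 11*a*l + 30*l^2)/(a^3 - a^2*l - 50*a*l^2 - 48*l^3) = (a + 5*l)/(a^2 - 7*a*l - 8*l^2)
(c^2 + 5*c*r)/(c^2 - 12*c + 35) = c*(c + 5*r)/(c^2 - 12*c + 35)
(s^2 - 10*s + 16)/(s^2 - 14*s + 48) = (s - 2)/(s - 6)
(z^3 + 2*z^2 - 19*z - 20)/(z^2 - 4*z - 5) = (z^2 + z - 20)/(z - 5)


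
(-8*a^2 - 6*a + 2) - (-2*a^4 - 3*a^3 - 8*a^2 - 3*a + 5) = 2*a^4 + 3*a^3 - 3*a - 3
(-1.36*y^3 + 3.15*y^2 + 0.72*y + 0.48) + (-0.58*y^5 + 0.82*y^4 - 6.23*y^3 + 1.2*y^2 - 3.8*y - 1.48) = -0.58*y^5 + 0.82*y^4 - 7.59*y^3 + 4.35*y^2 - 3.08*y - 1.0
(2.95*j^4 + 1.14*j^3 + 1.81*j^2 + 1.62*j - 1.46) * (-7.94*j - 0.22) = -23.423*j^5 - 9.7006*j^4 - 14.6222*j^3 - 13.261*j^2 + 11.236*j + 0.3212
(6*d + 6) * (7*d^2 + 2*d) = 42*d^3 + 54*d^2 + 12*d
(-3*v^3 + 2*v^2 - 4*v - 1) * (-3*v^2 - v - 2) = 9*v^5 - 3*v^4 + 16*v^3 + 3*v^2 + 9*v + 2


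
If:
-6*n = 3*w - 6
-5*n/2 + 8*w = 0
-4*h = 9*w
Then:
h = -45/74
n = 32/37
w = 10/37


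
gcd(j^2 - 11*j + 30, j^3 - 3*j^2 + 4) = 1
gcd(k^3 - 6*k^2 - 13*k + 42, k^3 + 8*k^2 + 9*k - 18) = k + 3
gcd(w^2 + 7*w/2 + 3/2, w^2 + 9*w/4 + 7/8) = w + 1/2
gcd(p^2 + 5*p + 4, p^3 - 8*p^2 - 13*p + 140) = p + 4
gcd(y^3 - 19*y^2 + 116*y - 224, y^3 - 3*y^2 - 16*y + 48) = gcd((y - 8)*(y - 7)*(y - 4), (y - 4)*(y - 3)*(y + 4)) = y - 4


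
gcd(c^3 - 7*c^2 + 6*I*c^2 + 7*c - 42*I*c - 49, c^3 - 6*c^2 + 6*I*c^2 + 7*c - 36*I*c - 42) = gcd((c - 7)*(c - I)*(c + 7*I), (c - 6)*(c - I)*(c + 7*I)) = c^2 + 6*I*c + 7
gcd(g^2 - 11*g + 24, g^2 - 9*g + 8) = g - 8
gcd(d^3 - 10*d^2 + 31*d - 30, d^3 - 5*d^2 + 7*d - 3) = d - 3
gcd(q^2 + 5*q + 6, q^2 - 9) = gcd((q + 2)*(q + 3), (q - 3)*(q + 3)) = q + 3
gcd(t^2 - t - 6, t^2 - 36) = 1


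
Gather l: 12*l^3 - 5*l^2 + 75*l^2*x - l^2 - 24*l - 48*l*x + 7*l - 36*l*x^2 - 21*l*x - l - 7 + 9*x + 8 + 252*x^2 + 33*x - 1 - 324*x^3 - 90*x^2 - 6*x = 12*l^3 + l^2*(75*x - 6) + l*(-36*x^2 - 69*x - 18) - 324*x^3 + 162*x^2 + 36*x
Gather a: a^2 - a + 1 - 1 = a^2 - a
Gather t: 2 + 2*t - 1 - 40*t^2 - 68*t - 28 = -40*t^2 - 66*t - 27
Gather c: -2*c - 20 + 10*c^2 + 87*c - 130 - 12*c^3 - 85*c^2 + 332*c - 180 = -12*c^3 - 75*c^2 + 417*c - 330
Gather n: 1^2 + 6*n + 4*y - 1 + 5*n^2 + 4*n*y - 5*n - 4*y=5*n^2 + n*(4*y + 1)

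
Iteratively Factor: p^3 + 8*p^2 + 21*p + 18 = (p + 3)*(p^2 + 5*p + 6) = (p + 2)*(p + 3)*(p + 3)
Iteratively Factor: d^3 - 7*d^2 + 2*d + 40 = (d + 2)*(d^2 - 9*d + 20) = (d - 4)*(d + 2)*(d - 5)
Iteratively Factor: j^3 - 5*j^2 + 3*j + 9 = (j - 3)*(j^2 - 2*j - 3) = (j - 3)^2*(j + 1)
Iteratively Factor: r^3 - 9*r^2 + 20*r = (r)*(r^2 - 9*r + 20) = r*(r - 4)*(r - 5)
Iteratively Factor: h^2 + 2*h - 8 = (h + 4)*(h - 2)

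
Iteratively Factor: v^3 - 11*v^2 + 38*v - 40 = (v - 4)*(v^2 - 7*v + 10) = (v - 4)*(v - 2)*(v - 5)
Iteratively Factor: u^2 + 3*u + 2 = (u + 1)*(u + 2)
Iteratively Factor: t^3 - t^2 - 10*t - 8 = (t + 1)*(t^2 - 2*t - 8) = (t - 4)*(t + 1)*(t + 2)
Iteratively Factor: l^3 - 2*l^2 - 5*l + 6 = (l - 3)*(l^2 + l - 2) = (l - 3)*(l - 1)*(l + 2)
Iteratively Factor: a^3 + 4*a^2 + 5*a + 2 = (a + 1)*(a^2 + 3*a + 2) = (a + 1)*(a + 2)*(a + 1)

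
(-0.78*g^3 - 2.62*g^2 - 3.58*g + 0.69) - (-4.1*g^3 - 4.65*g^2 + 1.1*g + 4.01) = 3.32*g^3 + 2.03*g^2 - 4.68*g - 3.32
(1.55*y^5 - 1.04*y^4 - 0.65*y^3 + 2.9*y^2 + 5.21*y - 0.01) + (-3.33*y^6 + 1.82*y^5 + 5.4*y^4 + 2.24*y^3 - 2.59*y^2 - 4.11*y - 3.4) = -3.33*y^6 + 3.37*y^5 + 4.36*y^4 + 1.59*y^3 + 0.31*y^2 + 1.1*y - 3.41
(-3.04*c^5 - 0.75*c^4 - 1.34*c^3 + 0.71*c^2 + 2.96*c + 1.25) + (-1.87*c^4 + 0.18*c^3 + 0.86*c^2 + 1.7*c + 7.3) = -3.04*c^5 - 2.62*c^4 - 1.16*c^3 + 1.57*c^2 + 4.66*c + 8.55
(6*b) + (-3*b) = 3*b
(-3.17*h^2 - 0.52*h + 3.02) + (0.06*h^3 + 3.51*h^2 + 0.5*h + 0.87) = 0.06*h^3 + 0.34*h^2 - 0.02*h + 3.89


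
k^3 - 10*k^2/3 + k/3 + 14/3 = (k - 7/3)*(k - 2)*(k + 1)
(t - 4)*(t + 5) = t^2 + t - 20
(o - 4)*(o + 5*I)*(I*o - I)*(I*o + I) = -o^4 + 4*o^3 - 5*I*o^3 + o^2 + 20*I*o^2 - 4*o + 5*I*o - 20*I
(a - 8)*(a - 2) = a^2 - 10*a + 16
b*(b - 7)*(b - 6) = b^3 - 13*b^2 + 42*b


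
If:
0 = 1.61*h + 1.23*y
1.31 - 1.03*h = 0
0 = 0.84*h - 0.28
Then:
No Solution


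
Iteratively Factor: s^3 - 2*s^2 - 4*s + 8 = (s + 2)*(s^2 - 4*s + 4) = (s - 2)*(s + 2)*(s - 2)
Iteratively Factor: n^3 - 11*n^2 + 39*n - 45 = (n - 5)*(n^2 - 6*n + 9) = (n - 5)*(n - 3)*(n - 3)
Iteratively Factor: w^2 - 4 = (w - 2)*(w + 2)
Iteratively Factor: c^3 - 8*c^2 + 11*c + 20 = (c + 1)*(c^2 - 9*c + 20) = (c - 5)*(c + 1)*(c - 4)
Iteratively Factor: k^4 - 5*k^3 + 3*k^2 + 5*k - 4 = (k - 4)*(k^3 - k^2 - k + 1) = (k - 4)*(k + 1)*(k^2 - 2*k + 1) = (k - 4)*(k - 1)*(k + 1)*(k - 1)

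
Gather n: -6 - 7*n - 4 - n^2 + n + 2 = -n^2 - 6*n - 8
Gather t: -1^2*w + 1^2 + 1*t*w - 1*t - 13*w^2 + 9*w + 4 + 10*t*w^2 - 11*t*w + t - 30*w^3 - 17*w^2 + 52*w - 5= t*(10*w^2 - 10*w) - 30*w^3 - 30*w^2 + 60*w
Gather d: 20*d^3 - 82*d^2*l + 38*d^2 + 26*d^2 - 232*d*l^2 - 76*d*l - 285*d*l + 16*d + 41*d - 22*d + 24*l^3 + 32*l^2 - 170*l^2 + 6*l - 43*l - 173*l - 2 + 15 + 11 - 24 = 20*d^3 + d^2*(64 - 82*l) + d*(-232*l^2 - 361*l + 35) + 24*l^3 - 138*l^2 - 210*l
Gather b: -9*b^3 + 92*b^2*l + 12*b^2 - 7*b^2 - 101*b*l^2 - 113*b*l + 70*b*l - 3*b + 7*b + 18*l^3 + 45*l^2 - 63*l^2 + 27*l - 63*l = -9*b^3 + b^2*(92*l + 5) + b*(-101*l^2 - 43*l + 4) + 18*l^3 - 18*l^2 - 36*l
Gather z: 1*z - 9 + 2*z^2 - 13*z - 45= 2*z^2 - 12*z - 54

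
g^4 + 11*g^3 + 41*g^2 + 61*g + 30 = (g + 1)*(g + 2)*(g + 3)*(g + 5)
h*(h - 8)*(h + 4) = h^3 - 4*h^2 - 32*h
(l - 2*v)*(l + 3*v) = l^2 + l*v - 6*v^2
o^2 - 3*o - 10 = (o - 5)*(o + 2)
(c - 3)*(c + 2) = c^2 - c - 6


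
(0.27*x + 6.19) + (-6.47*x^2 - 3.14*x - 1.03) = -6.47*x^2 - 2.87*x + 5.16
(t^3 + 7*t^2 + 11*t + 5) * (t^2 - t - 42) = t^5 + 6*t^4 - 38*t^3 - 300*t^2 - 467*t - 210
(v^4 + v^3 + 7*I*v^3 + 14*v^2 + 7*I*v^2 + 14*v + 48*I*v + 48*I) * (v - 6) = v^5 - 5*v^4 + 7*I*v^4 + 8*v^3 - 35*I*v^3 - 70*v^2 + 6*I*v^2 - 84*v - 240*I*v - 288*I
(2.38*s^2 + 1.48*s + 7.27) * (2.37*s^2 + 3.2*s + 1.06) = 5.6406*s^4 + 11.1236*s^3 + 24.4887*s^2 + 24.8328*s + 7.7062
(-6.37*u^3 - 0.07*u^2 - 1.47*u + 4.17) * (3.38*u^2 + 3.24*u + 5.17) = -21.5306*u^5 - 20.8754*u^4 - 38.1283*u^3 + 8.9699*u^2 + 5.9109*u + 21.5589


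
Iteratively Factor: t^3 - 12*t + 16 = (t - 2)*(t^2 + 2*t - 8) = (t - 2)^2*(t + 4)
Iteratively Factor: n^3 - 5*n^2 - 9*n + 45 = (n - 3)*(n^2 - 2*n - 15) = (n - 3)*(n + 3)*(n - 5)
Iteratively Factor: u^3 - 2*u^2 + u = (u - 1)*(u^2 - u) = u*(u - 1)*(u - 1)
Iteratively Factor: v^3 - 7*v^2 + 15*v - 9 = (v - 1)*(v^2 - 6*v + 9) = (v - 3)*(v - 1)*(v - 3)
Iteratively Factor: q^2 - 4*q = (q)*(q - 4)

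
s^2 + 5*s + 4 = (s + 1)*(s + 4)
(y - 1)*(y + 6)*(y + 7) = y^3 + 12*y^2 + 29*y - 42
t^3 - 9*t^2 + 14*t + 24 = (t - 6)*(t - 4)*(t + 1)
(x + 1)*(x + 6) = x^2 + 7*x + 6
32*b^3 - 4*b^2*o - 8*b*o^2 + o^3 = (-8*b + o)*(-2*b + o)*(2*b + o)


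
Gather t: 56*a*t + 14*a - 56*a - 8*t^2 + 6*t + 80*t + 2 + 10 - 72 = -42*a - 8*t^2 + t*(56*a + 86) - 60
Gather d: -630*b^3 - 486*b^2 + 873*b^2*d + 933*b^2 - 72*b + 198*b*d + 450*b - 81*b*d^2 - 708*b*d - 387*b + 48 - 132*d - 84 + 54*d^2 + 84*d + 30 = -630*b^3 + 447*b^2 - 9*b + d^2*(54 - 81*b) + d*(873*b^2 - 510*b - 48) - 6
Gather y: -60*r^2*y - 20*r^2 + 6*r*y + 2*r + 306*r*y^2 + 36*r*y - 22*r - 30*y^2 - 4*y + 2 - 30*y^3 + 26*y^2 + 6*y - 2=-20*r^2 - 20*r - 30*y^3 + y^2*(306*r - 4) + y*(-60*r^2 + 42*r + 2)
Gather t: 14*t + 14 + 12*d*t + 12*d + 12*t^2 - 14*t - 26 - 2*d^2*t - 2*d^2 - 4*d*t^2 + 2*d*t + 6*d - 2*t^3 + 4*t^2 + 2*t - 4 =-2*d^2 + 18*d - 2*t^3 + t^2*(16 - 4*d) + t*(-2*d^2 + 14*d + 2) - 16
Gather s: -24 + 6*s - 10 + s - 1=7*s - 35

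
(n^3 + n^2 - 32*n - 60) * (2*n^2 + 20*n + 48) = 2*n^5 + 22*n^4 + 4*n^3 - 712*n^2 - 2736*n - 2880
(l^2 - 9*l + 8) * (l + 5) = l^3 - 4*l^2 - 37*l + 40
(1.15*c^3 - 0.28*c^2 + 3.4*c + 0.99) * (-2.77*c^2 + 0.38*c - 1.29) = -3.1855*c^5 + 1.2126*c^4 - 11.0079*c^3 - 1.0891*c^2 - 4.0098*c - 1.2771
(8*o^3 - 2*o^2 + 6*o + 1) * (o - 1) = 8*o^4 - 10*o^3 + 8*o^2 - 5*o - 1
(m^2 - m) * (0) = 0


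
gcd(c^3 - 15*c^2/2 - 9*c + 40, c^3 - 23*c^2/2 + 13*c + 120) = c^2 - 11*c/2 - 20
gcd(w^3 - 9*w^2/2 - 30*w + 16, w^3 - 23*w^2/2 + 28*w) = w - 8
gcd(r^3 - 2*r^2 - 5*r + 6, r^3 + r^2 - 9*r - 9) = r - 3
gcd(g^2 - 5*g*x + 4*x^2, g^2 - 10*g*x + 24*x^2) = -g + 4*x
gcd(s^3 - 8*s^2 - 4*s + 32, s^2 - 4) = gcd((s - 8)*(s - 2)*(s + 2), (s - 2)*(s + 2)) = s^2 - 4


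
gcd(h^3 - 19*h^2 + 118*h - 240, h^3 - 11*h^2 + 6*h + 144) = h^2 - 14*h + 48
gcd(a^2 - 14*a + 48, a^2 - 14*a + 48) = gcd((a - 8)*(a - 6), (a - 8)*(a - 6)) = a^2 - 14*a + 48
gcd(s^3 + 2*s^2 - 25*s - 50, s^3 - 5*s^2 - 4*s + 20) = s^2 - 3*s - 10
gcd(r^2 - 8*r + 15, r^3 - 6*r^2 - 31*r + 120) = r - 3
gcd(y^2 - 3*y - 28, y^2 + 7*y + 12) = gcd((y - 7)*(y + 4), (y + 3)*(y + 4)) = y + 4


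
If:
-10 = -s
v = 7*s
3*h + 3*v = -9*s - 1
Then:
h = -301/3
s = 10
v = 70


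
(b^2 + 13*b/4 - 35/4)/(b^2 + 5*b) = (b - 7/4)/b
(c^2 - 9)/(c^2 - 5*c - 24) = (c - 3)/(c - 8)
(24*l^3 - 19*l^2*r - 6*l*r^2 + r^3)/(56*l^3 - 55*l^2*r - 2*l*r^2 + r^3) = (3*l + r)/(7*l + r)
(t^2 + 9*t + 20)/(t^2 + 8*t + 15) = (t + 4)/(t + 3)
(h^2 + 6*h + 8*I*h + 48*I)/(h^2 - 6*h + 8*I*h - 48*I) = (h + 6)/(h - 6)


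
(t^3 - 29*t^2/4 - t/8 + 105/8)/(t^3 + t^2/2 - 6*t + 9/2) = (4*t^2 - 23*t - 35)/(4*(t^2 + 2*t - 3))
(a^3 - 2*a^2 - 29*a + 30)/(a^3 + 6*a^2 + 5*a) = (a^2 - 7*a + 6)/(a*(a + 1))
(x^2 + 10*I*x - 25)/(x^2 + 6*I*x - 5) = (x + 5*I)/(x + I)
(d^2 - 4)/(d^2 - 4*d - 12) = (d - 2)/(d - 6)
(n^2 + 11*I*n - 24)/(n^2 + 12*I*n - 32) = (n + 3*I)/(n + 4*I)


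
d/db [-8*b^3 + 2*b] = 2 - 24*b^2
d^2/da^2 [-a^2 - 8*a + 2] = -2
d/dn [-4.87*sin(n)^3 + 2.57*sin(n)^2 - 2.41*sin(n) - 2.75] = (-14.61*sin(n)^2 + 5.14*sin(n) - 2.41)*cos(n)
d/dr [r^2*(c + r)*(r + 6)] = r*(3*c*r + 12*c + 4*r^2 + 18*r)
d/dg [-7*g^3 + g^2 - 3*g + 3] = -21*g^2 + 2*g - 3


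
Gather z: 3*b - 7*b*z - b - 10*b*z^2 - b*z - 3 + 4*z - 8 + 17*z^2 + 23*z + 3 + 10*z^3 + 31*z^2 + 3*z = 2*b + 10*z^3 + z^2*(48 - 10*b) + z*(30 - 8*b) - 8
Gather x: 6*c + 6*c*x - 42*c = 6*c*x - 36*c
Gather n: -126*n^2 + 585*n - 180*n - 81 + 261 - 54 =-126*n^2 + 405*n + 126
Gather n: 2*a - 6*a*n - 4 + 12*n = 2*a + n*(12 - 6*a) - 4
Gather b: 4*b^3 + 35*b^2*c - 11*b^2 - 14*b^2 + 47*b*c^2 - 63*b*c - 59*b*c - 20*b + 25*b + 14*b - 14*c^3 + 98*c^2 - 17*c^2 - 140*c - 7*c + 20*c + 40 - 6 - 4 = 4*b^3 + b^2*(35*c - 25) + b*(47*c^2 - 122*c + 19) - 14*c^3 + 81*c^2 - 127*c + 30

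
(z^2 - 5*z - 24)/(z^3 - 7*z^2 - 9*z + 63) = (z - 8)/(z^2 - 10*z + 21)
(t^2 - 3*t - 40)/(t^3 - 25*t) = (t - 8)/(t*(t - 5))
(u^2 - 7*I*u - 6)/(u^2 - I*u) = (u - 6*I)/u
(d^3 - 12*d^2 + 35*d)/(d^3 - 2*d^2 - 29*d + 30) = d*(d^2 - 12*d + 35)/(d^3 - 2*d^2 - 29*d + 30)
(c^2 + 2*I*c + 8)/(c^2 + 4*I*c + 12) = (c + 4*I)/(c + 6*I)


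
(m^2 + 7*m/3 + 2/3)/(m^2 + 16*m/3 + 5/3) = (m + 2)/(m + 5)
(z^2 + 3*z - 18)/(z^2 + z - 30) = (z - 3)/(z - 5)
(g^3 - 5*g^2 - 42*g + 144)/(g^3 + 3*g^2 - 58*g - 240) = (g - 3)/(g + 5)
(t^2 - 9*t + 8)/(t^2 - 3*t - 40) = (t - 1)/(t + 5)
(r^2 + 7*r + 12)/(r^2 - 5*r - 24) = (r + 4)/(r - 8)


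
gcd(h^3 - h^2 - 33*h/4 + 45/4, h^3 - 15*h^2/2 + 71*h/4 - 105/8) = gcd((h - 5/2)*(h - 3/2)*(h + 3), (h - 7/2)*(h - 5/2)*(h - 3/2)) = h^2 - 4*h + 15/4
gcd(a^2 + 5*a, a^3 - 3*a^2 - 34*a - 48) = 1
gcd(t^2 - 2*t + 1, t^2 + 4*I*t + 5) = 1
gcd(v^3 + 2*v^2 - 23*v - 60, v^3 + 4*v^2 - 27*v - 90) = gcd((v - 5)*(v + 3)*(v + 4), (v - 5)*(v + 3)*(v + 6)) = v^2 - 2*v - 15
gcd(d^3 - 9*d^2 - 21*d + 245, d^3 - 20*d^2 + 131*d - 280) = d - 7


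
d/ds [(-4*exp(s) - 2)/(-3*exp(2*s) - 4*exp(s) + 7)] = 12*(-exp(2*s) - exp(s) - 3)*exp(s)/(9*exp(4*s) + 24*exp(3*s) - 26*exp(2*s) - 56*exp(s) + 49)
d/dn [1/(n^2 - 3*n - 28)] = (3 - 2*n)/(-n^2 + 3*n + 28)^2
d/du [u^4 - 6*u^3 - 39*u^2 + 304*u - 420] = 4*u^3 - 18*u^2 - 78*u + 304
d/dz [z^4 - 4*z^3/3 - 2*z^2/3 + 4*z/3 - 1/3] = 4*z^3 - 4*z^2 - 4*z/3 + 4/3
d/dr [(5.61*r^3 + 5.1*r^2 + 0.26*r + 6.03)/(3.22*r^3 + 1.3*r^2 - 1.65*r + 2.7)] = (-9.129*r^4 - 20.1874*r^3 - 21.5618*r^2 + 11.862*r + 10.6515)/(10.3684*r^6 + 8.372*r^5 - 8.936*r^4 + 13.098*r^3 + 9.7425*r^2 - 8.91*r + 7.29)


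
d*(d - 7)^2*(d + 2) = d^4 - 12*d^3 + 21*d^2 + 98*d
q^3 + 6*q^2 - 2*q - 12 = (q + 6)*(q - sqrt(2))*(q + sqrt(2))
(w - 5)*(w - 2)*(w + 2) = w^3 - 5*w^2 - 4*w + 20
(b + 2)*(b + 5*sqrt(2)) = b^2 + 2*b + 5*sqrt(2)*b + 10*sqrt(2)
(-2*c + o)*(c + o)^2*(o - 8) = -2*c^3*o + 16*c^3 - 3*c^2*o^2 + 24*c^2*o + o^4 - 8*o^3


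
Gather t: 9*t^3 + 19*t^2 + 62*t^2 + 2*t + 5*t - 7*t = 9*t^3 + 81*t^2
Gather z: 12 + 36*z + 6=36*z + 18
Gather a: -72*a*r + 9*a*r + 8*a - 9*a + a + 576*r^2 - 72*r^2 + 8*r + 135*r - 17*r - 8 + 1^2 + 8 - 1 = -63*a*r + 504*r^2 + 126*r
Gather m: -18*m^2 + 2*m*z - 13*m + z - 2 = -18*m^2 + m*(2*z - 13) + z - 2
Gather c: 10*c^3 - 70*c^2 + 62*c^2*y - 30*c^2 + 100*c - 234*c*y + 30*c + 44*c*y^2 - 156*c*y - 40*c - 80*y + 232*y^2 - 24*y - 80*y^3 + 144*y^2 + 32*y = 10*c^3 + c^2*(62*y - 100) + c*(44*y^2 - 390*y + 90) - 80*y^3 + 376*y^2 - 72*y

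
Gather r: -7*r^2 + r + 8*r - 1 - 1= -7*r^2 + 9*r - 2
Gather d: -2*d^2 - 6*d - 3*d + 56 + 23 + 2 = -2*d^2 - 9*d + 81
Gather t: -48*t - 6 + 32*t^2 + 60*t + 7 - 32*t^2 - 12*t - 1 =0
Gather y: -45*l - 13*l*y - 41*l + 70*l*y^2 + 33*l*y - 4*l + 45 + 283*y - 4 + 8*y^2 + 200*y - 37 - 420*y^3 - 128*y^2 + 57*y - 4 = -90*l - 420*y^3 + y^2*(70*l - 120) + y*(20*l + 540)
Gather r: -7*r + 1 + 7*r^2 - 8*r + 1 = 7*r^2 - 15*r + 2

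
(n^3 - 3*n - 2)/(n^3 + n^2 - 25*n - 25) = (n^2 - n - 2)/(n^2 - 25)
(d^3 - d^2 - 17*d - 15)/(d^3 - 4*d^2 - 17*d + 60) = (d^2 + 4*d + 3)/(d^2 + d - 12)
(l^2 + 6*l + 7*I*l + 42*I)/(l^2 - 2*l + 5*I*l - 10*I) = (l^2 + l*(6 + 7*I) + 42*I)/(l^2 + l*(-2 + 5*I) - 10*I)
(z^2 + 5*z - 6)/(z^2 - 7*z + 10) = (z^2 + 5*z - 6)/(z^2 - 7*z + 10)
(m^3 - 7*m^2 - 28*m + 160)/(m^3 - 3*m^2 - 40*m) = (m - 4)/m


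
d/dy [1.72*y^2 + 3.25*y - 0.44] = 3.44*y + 3.25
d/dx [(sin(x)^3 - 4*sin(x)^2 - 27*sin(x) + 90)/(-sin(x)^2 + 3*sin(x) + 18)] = (-6*sin(x) + cos(x)^2 - 22)*cos(x)/(sin(x) + 3)^2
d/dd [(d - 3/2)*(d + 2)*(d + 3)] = 3*d^2 + 7*d - 3/2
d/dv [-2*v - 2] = -2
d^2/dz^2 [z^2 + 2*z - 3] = 2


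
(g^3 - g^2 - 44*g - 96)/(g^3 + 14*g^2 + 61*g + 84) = (g - 8)/(g + 7)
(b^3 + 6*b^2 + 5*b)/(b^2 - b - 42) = b*(b^2 + 6*b + 5)/(b^2 - b - 42)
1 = 1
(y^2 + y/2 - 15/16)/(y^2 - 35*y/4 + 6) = (y + 5/4)/(y - 8)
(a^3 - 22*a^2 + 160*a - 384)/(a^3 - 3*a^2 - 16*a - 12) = (a^2 - 16*a + 64)/(a^2 + 3*a + 2)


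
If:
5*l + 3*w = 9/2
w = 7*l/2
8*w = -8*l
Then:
No Solution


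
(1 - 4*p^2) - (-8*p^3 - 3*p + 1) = 8*p^3 - 4*p^2 + 3*p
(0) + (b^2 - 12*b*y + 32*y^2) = b^2 - 12*b*y + 32*y^2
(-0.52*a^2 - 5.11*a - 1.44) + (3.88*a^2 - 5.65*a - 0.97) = 3.36*a^2 - 10.76*a - 2.41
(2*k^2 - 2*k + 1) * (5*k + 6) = 10*k^3 + 2*k^2 - 7*k + 6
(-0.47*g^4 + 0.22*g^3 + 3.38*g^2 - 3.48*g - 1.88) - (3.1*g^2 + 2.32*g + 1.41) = -0.47*g^4 + 0.22*g^3 + 0.28*g^2 - 5.8*g - 3.29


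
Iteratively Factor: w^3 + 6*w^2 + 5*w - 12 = (w - 1)*(w^2 + 7*w + 12) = (w - 1)*(w + 4)*(w + 3)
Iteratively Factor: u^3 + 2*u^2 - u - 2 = (u - 1)*(u^2 + 3*u + 2) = (u - 1)*(u + 2)*(u + 1)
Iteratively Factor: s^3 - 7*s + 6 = (s - 1)*(s^2 + s - 6) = (s - 2)*(s - 1)*(s + 3)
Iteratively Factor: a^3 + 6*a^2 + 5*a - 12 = (a - 1)*(a^2 + 7*a + 12) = (a - 1)*(a + 3)*(a + 4)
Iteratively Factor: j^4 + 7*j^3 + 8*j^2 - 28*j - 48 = (j + 2)*(j^3 + 5*j^2 - 2*j - 24) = (j + 2)*(j + 3)*(j^2 + 2*j - 8) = (j - 2)*(j + 2)*(j + 3)*(j + 4)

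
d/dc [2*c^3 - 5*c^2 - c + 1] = 6*c^2 - 10*c - 1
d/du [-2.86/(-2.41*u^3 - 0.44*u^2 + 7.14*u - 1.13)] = (-20.6778*u^2 - 2.5168*u + 20.4204)/(2.41*u^3 + 0.44*u^2 - 7.14*u + 1.13)^2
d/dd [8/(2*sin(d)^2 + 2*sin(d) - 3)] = -(16*sin(2*d) + 16*cos(d))/(-2*sin(d) + cos(2*d) + 2)^2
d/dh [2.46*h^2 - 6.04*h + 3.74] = 4.92*h - 6.04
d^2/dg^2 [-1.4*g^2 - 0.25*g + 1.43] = -2.80000000000000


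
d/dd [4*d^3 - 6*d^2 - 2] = 12*d*(d - 1)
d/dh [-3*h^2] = -6*h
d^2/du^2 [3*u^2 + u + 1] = 6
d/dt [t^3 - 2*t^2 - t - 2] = 3*t^2 - 4*t - 1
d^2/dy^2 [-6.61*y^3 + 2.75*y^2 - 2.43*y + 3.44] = 5.5 - 39.66*y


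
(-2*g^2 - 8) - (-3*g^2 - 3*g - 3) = g^2 + 3*g - 5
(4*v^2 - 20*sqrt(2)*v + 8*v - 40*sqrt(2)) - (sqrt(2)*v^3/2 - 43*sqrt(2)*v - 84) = -sqrt(2)*v^3/2 + 4*v^2 + 8*v + 23*sqrt(2)*v - 40*sqrt(2) + 84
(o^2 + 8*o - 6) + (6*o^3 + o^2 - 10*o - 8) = 6*o^3 + 2*o^2 - 2*o - 14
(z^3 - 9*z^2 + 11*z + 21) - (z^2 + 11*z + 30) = z^3 - 10*z^2 - 9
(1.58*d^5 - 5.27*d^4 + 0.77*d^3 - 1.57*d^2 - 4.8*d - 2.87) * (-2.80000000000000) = -4.424*d^5 + 14.756*d^4 - 2.156*d^3 + 4.396*d^2 + 13.44*d + 8.036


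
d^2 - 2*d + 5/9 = (d - 5/3)*(d - 1/3)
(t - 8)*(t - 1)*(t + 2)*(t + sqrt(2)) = t^4 - 7*t^3 + sqrt(2)*t^3 - 10*t^2 - 7*sqrt(2)*t^2 - 10*sqrt(2)*t + 16*t + 16*sqrt(2)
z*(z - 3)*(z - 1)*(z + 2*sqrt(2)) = z^4 - 4*z^3 + 2*sqrt(2)*z^3 - 8*sqrt(2)*z^2 + 3*z^2 + 6*sqrt(2)*z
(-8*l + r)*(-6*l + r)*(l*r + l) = 48*l^3*r + 48*l^3 - 14*l^2*r^2 - 14*l^2*r + l*r^3 + l*r^2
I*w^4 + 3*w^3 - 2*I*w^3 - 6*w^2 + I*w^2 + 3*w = w*(w - 1)*(w - 3*I)*(I*w - I)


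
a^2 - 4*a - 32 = (a - 8)*(a + 4)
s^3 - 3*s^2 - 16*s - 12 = (s - 6)*(s + 1)*(s + 2)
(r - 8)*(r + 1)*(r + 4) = r^3 - 3*r^2 - 36*r - 32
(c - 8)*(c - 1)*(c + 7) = c^3 - 2*c^2 - 55*c + 56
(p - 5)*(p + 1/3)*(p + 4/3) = p^3 - 10*p^2/3 - 71*p/9 - 20/9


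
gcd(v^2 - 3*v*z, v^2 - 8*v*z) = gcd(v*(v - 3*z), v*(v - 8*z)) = v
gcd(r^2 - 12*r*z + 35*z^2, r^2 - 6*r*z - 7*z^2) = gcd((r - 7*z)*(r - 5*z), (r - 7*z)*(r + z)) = -r + 7*z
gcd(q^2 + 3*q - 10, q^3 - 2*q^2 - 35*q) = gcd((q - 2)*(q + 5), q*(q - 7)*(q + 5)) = q + 5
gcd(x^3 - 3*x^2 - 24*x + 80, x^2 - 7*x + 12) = x - 4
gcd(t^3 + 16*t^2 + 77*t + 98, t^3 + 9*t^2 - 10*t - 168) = t + 7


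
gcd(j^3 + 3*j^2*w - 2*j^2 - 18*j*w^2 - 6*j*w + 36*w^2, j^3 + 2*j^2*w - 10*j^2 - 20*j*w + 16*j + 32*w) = j - 2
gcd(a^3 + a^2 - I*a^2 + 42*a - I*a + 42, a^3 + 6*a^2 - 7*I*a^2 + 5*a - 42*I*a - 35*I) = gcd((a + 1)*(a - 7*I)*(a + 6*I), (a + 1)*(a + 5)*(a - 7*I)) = a^2 + a*(1 - 7*I) - 7*I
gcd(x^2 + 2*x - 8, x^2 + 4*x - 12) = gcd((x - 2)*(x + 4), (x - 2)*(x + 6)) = x - 2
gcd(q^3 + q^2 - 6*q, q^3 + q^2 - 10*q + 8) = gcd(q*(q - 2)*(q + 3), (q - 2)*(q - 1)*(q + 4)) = q - 2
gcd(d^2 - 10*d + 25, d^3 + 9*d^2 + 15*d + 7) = 1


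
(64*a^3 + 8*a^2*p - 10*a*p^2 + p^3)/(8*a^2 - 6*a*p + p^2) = (-16*a^2 - 6*a*p + p^2)/(-2*a + p)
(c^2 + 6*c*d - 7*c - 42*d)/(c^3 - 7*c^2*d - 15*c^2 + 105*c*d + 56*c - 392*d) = (c + 6*d)/(c^2 - 7*c*d - 8*c + 56*d)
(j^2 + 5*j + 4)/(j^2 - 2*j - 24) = (j + 1)/(j - 6)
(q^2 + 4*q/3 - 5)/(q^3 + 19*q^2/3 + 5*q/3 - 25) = 1/(q + 5)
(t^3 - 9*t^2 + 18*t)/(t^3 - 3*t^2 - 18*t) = (t - 3)/(t + 3)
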